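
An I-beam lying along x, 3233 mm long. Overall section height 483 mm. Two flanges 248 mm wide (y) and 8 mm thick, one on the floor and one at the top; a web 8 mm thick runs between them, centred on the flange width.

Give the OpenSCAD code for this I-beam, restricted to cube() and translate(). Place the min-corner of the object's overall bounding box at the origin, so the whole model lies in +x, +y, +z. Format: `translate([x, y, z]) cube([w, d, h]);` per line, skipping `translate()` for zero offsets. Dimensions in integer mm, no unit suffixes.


cube([3233, 248, 8]);
translate([0, 120, 8]) cube([3233, 8, 467]);
translate([0, 0, 475]) cube([3233, 248, 8]);


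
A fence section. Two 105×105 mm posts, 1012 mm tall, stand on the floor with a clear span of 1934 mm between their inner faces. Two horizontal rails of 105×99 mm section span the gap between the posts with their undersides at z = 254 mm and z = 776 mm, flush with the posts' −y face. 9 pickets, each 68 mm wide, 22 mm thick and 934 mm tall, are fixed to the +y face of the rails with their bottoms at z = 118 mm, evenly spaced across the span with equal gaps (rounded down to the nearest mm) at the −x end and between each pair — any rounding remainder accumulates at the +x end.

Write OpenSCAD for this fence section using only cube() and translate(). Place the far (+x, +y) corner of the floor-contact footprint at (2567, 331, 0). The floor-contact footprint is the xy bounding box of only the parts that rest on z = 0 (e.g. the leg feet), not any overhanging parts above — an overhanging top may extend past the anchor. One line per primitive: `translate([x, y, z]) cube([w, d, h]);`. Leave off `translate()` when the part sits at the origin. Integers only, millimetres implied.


translate([423, 226, 0]) cube([105, 105, 1012]);
translate([2462, 226, 0]) cube([105, 105, 1012]);
translate([528, 226, 254]) cube([1934, 105, 99]);
translate([528, 226, 776]) cube([1934, 105, 99]);
translate([660, 331, 118]) cube([68, 22, 934]);
translate([860, 331, 118]) cube([68, 22, 934]);
translate([1060, 331, 118]) cube([68, 22, 934]);
translate([1260, 331, 118]) cube([68, 22, 934]);
translate([1460, 331, 118]) cube([68, 22, 934]);
translate([1660, 331, 118]) cube([68, 22, 934]);
translate([1860, 331, 118]) cube([68, 22, 934]);
translate([2060, 331, 118]) cube([68, 22, 934]);
translate([2260, 331, 118]) cube([68, 22, 934]);


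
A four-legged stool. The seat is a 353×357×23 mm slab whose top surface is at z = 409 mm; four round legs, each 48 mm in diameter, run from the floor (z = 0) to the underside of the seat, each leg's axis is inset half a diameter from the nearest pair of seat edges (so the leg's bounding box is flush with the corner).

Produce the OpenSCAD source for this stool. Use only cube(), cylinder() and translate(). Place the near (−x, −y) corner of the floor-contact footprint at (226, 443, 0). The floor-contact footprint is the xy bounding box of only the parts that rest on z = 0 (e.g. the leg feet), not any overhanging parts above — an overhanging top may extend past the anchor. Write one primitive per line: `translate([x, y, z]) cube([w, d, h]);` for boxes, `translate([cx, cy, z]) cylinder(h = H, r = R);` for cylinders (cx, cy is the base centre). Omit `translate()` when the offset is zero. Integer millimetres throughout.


translate([226, 443, 386]) cube([353, 357, 23]);
translate([250, 467, 0]) cylinder(h = 386, r = 24);
translate([555, 467, 0]) cylinder(h = 386, r = 24);
translate([250, 776, 0]) cylinder(h = 386, r = 24);
translate([555, 776, 0]) cylinder(h = 386, r = 24);


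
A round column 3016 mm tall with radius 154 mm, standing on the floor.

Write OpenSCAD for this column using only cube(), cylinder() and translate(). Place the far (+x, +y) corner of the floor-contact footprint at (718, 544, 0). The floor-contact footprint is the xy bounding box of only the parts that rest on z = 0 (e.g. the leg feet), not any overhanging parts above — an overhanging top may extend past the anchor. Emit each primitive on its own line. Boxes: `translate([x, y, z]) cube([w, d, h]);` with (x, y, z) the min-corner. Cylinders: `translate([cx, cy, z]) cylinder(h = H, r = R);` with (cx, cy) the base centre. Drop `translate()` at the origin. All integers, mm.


translate([564, 390, 0]) cylinder(h = 3016, r = 154);


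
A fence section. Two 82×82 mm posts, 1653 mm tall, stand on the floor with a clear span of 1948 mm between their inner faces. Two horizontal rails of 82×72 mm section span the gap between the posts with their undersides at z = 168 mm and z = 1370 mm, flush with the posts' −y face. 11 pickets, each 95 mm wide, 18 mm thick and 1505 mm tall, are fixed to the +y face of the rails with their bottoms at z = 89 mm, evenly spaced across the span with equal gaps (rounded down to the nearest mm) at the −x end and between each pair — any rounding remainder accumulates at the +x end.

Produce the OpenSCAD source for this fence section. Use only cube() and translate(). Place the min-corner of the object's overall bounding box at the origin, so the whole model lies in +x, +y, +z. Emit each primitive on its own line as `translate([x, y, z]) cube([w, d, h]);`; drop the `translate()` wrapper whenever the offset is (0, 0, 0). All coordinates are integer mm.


cube([82, 82, 1653]);
translate([2030, 0, 0]) cube([82, 82, 1653]);
translate([82, 0, 168]) cube([1948, 82, 72]);
translate([82, 0, 1370]) cube([1948, 82, 72]);
translate([157, 82, 89]) cube([95, 18, 1505]);
translate([327, 82, 89]) cube([95, 18, 1505]);
translate([497, 82, 89]) cube([95, 18, 1505]);
translate([667, 82, 89]) cube([95, 18, 1505]);
translate([837, 82, 89]) cube([95, 18, 1505]);
translate([1007, 82, 89]) cube([95, 18, 1505]);
translate([1177, 82, 89]) cube([95, 18, 1505]);
translate([1347, 82, 89]) cube([95, 18, 1505]);
translate([1517, 82, 89]) cube([95, 18, 1505]);
translate([1687, 82, 89]) cube([95, 18, 1505]);
translate([1857, 82, 89]) cube([95, 18, 1505]);


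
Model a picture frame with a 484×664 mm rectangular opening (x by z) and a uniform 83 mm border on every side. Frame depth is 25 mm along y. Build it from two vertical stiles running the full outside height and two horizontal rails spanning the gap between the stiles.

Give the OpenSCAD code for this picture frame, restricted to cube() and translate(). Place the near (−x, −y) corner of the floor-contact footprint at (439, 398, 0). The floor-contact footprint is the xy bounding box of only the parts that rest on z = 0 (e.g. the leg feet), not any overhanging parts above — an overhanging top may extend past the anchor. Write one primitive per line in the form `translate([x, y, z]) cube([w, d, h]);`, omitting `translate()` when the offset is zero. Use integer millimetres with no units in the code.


translate([439, 398, 0]) cube([83, 25, 830]);
translate([1006, 398, 0]) cube([83, 25, 830]);
translate([522, 398, 0]) cube([484, 25, 83]);
translate([522, 398, 747]) cube([484, 25, 83]);


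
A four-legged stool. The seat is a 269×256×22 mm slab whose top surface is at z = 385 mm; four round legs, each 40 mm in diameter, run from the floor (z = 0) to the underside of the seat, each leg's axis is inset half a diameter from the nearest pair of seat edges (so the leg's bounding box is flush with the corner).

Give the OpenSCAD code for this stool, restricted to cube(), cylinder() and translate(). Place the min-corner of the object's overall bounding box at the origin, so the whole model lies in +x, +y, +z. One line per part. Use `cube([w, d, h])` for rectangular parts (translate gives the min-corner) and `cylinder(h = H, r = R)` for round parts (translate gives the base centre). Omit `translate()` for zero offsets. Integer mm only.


translate([0, 0, 363]) cube([269, 256, 22]);
translate([20, 20, 0]) cylinder(h = 363, r = 20);
translate([249, 20, 0]) cylinder(h = 363, r = 20);
translate([20, 236, 0]) cylinder(h = 363, r = 20);
translate([249, 236, 0]) cylinder(h = 363, r = 20);


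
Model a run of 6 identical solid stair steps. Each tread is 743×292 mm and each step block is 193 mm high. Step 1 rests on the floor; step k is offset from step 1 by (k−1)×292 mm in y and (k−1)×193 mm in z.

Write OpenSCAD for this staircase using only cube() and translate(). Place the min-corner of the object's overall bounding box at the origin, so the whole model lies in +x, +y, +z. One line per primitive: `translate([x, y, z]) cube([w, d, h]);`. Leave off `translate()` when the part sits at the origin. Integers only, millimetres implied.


cube([743, 292, 193]);
translate([0, 292, 193]) cube([743, 292, 193]);
translate([0, 584, 386]) cube([743, 292, 193]);
translate([0, 876, 579]) cube([743, 292, 193]);
translate([0, 1168, 772]) cube([743, 292, 193]);
translate([0, 1460, 965]) cube([743, 292, 193]);


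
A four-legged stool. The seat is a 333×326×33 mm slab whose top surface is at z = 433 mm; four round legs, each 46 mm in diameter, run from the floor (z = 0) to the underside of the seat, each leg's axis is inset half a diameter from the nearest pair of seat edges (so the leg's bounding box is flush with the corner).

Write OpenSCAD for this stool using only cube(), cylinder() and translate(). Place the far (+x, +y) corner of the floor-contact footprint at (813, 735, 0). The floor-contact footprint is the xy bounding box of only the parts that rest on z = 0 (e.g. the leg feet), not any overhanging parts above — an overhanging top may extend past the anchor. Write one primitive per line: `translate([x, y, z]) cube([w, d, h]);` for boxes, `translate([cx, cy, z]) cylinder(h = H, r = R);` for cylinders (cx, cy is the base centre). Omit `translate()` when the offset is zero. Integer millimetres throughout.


translate([480, 409, 400]) cube([333, 326, 33]);
translate([503, 432, 0]) cylinder(h = 400, r = 23);
translate([790, 432, 0]) cylinder(h = 400, r = 23);
translate([503, 712, 0]) cylinder(h = 400, r = 23);
translate([790, 712, 0]) cylinder(h = 400, r = 23);


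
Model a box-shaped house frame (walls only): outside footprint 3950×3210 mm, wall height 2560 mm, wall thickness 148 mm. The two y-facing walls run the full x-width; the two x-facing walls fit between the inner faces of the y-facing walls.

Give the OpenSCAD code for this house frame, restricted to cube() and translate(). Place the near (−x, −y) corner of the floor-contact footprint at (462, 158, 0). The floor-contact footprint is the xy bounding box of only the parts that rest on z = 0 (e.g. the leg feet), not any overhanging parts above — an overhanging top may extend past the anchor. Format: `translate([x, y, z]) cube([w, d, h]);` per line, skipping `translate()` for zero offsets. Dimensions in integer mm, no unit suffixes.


translate([462, 158, 0]) cube([3950, 148, 2560]);
translate([462, 3220, 0]) cube([3950, 148, 2560]);
translate([462, 306, 0]) cube([148, 2914, 2560]);
translate([4264, 306, 0]) cube([148, 2914, 2560]);


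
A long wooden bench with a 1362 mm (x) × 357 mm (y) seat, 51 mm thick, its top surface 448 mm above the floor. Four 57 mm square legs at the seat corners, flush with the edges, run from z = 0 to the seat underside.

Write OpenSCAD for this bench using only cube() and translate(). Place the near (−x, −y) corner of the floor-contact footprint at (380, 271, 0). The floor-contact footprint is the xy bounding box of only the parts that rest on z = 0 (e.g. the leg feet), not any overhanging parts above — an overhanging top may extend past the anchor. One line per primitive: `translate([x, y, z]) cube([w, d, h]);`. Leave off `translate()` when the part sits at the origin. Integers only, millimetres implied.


translate([380, 271, 397]) cube([1362, 357, 51]);
translate([380, 271, 0]) cube([57, 57, 397]);
translate([380, 571, 0]) cube([57, 57, 397]);
translate([1685, 271, 0]) cube([57, 57, 397]);
translate([1685, 571, 0]) cube([57, 57, 397]);


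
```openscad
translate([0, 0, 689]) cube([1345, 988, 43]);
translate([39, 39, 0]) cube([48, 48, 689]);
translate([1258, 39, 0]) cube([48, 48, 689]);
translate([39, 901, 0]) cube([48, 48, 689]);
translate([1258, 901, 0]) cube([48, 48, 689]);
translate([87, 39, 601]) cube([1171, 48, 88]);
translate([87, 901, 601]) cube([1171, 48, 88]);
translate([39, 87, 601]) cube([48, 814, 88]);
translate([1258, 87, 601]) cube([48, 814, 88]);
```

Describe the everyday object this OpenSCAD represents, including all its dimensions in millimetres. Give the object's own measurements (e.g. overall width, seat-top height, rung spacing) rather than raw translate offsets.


A rectangular dining table. The top is 1345×988×43 mm with its upper surface at z = 732 mm. It stands on four 48×48 mm square legs, each inset 39 mm from the nearest pair of top edges, running from the floor to the underside of the top. Four apron rails, 48 mm thick and 88 mm tall, run between adjacent legs with their top edges flush with the underside of the top and their outer faces flush with the legs' outer faces.


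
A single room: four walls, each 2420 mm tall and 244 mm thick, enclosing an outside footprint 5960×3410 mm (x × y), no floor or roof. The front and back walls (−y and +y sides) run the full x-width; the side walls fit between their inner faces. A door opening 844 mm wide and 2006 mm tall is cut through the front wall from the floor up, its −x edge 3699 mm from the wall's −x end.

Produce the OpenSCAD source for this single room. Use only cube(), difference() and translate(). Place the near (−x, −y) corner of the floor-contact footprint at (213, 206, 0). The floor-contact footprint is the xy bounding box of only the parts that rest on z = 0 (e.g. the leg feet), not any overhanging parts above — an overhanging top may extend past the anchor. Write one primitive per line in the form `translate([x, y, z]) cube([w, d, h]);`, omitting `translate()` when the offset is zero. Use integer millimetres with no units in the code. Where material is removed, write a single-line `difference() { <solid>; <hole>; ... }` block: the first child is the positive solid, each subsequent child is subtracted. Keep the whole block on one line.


difference() { translate([213, 206, 0]) cube([5960, 244, 2420]); translate([3912, 206, 0]) cube([844, 244, 2006]); }
translate([213, 3372, 0]) cube([5960, 244, 2420]);
translate([213, 450, 0]) cube([244, 2922, 2420]);
translate([5929, 450, 0]) cube([244, 2922, 2420]);


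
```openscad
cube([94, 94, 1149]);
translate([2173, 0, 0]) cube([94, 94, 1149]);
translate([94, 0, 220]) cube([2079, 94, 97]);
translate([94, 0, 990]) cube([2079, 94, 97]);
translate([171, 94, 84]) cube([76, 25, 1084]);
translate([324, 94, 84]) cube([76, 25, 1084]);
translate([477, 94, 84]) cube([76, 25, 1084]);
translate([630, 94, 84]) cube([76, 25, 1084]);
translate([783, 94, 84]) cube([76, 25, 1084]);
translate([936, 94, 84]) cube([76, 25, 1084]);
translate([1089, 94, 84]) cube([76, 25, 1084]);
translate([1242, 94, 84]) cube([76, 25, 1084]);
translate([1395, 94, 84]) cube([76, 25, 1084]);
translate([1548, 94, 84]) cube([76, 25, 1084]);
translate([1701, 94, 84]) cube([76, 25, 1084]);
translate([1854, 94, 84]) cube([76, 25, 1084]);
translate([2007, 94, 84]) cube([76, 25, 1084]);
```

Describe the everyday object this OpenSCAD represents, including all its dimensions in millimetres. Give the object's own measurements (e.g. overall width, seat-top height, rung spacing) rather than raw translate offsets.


A fence section. Two 94×94 mm posts, 1149 mm tall, stand on the floor with a clear span of 2079 mm between their inner faces. Two horizontal rails of 94×97 mm section span the gap between the posts with their undersides at z = 220 mm and z = 990 mm, flush with the posts' −y face. 13 pickets, each 76 mm wide, 25 mm thick and 1084 mm tall, are fixed to the +y face of the rails with their bottoms at z = 84 mm, spaced across the span with a 77 mm gap after the −x post and between neighbouring pickets, with 90 mm left before the +x post.


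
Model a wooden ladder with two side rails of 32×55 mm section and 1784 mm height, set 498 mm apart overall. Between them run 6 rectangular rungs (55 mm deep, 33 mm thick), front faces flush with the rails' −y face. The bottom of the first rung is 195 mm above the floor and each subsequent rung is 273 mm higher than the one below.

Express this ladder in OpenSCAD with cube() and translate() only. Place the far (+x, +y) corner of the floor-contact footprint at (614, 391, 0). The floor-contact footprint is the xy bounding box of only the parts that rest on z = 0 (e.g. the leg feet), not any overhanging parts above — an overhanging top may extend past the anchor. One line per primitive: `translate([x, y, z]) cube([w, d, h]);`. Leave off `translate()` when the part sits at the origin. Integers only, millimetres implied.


translate([116, 336, 0]) cube([32, 55, 1784]);
translate([582, 336, 0]) cube([32, 55, 1784]);
translate([148, 336, 195]) cube([434, 55, 33]);
translate([148, 336, 468]) cube([434, 55, 33]);
translate([148, 336, 741]) cube([434, 55, 33]);
translate([148, 336, 1014]) cube([434, 55, 33]);
translate([148, 336, 1287]) cube([434, 55, 33]);
translate([148, 336, 1560]) cube([434, 55, 33]);


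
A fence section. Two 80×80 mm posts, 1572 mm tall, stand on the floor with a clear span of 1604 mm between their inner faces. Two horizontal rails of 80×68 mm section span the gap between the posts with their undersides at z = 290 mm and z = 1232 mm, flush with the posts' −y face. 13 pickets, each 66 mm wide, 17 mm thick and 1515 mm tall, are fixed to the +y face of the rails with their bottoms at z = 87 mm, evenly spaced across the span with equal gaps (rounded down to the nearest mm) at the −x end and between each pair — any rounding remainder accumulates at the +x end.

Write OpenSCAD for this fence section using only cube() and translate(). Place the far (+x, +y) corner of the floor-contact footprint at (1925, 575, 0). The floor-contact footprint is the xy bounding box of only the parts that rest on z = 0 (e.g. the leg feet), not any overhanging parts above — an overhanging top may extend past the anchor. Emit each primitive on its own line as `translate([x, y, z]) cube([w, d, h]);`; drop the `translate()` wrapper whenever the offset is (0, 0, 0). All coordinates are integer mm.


translate([161, 495, 0]) cube([80, 80, 1572]);
translate([1845, 495, 0]) cube([80, 80, 1572]);
translate([241, 495, 290]) cube([1604, 80, 68]);
translate([241, 495, 1232]) cube([1604, 80, 68]);
translate([294, 575, 87]) cube([66, 17, 1515]);
translate([413, 575, 87]) cube([66, 17, 1515]);
translate([532, 575, 87]) cube([66, 17, 1515]);
translate([651, 575, 87]) cube([66, 17, 1515]);
translate([770, 575, 87]) cube([66, 17, 1515]);
translate([889, 575, 87]) cube([66, 17, 1515]);
translate([1008, 575, 87]) cube([66, 17, 1515]);
translate([1127, 575, 87]) cube([66, 17, 1515]);
translate([1246, 575, 87]) cube([66, 17, 1515]);
translate([1365, 575, 87]) cube([66, 17, 1515]);
translate([1484, 575, 87]) cube([66, 17, 1515]);
translate([1603, 575, 87]) cube([66, 17, 1515]);
translate([1722, 575, 87]) cube([66, 17, 1515]);


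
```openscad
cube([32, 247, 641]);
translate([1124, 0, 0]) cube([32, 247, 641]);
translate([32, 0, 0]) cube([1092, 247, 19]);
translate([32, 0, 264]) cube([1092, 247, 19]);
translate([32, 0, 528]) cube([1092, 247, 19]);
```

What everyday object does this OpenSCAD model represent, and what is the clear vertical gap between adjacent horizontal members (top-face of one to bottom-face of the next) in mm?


A bookshelf. The clear shelf gap is 245 mm.

Two tall side panels with 3 horizontal boards between them — a bookshelf. The first two shelf undersides are at z = 0 and z = 264; with shelf thickness 19, the clear gap is 264 − 0 − 19 = 245 mm.


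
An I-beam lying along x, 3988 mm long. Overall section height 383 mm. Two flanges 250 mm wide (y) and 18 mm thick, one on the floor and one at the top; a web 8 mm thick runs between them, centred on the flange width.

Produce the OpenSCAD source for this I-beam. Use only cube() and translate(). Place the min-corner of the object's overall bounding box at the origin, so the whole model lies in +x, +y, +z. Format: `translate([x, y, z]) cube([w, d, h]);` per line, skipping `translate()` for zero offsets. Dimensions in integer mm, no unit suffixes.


cube([3988, 250, 18]);
translate([0, 121, 18]) cube([3988, 8, 347]);
translate([0, 0, 365]) cube([3988, 250, 18]);


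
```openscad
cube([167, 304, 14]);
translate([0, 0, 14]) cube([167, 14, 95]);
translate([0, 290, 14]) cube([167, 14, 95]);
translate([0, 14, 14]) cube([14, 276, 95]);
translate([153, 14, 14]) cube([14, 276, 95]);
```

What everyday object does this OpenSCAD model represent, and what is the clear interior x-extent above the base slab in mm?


An open box. The internal width is 139 mm.

A 167×304 base slab with four walls standing on it — an open box. The base is 167 mm wide and the walls are 14 mm thick, so the internal width is 167 − 2 × 14 = 139 mm.


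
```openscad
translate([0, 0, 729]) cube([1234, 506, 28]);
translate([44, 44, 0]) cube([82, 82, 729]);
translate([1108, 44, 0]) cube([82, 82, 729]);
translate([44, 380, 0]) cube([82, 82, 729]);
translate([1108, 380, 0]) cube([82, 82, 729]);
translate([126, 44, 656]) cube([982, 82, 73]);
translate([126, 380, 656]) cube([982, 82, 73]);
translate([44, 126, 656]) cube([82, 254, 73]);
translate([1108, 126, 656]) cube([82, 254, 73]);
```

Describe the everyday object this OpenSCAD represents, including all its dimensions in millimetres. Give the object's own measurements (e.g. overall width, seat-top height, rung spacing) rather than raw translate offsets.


A rectangular dining table. The top is 1234×506×28 mm with its upper surface at z = 757 mm. It stands on four 82×82 mm square legs, each inset 44 mm from the nearest pair of top edges, running from the floor to the underside of the top. Four apron rails, 82 mm thick and 73 mm tall, run between adjacent legs with their top edges flush with the underside of the top and their outer faces flush with the legs' outer faces.


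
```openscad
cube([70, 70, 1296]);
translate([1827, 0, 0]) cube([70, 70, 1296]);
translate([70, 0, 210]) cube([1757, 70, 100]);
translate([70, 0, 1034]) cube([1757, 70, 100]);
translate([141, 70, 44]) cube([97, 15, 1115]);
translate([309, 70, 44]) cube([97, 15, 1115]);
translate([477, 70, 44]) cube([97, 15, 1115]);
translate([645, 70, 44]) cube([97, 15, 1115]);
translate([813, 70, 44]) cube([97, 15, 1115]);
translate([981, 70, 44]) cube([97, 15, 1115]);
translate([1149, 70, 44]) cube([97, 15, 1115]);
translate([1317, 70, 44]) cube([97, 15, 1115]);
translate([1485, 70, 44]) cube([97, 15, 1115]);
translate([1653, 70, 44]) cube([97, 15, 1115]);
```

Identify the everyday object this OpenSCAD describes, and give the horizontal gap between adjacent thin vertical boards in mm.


A fence section. The picket gap is 71 mm.

Two posts, two rails, 10 pickets — a fence section. Span 1757 mm holds 10 pickets of 97 mm with 11 equal gaps: ⌊(1757 − 10·97) / 11⌋ = 71 mm.


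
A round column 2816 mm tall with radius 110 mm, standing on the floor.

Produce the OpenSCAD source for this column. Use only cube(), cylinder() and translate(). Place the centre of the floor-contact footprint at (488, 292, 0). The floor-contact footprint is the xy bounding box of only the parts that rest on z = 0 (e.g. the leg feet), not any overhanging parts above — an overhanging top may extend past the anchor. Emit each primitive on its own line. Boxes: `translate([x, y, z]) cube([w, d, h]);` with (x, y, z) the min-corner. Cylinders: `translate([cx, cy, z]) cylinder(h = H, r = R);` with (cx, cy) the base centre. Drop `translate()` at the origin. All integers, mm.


translate([488, 292, 0]) cylinder(h = 2816, r = 110);


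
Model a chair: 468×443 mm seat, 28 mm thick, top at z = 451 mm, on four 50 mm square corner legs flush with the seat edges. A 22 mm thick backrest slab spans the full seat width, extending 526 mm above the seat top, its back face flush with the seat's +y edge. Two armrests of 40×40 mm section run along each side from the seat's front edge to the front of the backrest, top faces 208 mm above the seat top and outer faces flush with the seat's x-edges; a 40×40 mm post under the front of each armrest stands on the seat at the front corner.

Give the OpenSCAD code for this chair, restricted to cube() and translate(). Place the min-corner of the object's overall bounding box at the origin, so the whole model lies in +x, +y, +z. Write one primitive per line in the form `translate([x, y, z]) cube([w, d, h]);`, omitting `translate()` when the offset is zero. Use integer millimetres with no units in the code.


translate([0, 0, 423]) cube([468, 443, 28]);
cube([50, 50, 423]);
translate([418, 0, 0]) cube([50, 50, 423]);
translate([0, 393, 0]) cube([50, 50, 423]);
translate([418, 393, 0]) cube([50, 50, 423]);
translate([0, 421, 451]) cube([468, 22, 526]);
translate([0, 0, 619]) cube([40, 421, 40]);
translate([428, 0, 619]) cube([40, 421, 40]);
translate([0, 0, 451]) cube([40, 40, 168]);
translate([428, 0, 451]) cube([40, 40, 168]);


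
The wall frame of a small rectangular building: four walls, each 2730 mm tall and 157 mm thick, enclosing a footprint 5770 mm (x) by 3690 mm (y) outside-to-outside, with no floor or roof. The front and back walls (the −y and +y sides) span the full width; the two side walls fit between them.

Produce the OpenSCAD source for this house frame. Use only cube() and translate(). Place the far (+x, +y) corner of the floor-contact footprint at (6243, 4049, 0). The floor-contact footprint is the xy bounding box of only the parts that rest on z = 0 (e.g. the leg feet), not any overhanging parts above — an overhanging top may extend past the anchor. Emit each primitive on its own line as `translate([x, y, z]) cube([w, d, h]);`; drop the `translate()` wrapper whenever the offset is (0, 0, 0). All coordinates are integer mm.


translate([473, 359, 0]) cube([5770, 157, 2730]);
translate([473, 3892, 0]) cube([5770, 157, 2730]);
translate([473, 516, 0]) cube([157, 3376, 2730]);
translate([6086, 516, 0]) cube([157, 3376, 2730]);


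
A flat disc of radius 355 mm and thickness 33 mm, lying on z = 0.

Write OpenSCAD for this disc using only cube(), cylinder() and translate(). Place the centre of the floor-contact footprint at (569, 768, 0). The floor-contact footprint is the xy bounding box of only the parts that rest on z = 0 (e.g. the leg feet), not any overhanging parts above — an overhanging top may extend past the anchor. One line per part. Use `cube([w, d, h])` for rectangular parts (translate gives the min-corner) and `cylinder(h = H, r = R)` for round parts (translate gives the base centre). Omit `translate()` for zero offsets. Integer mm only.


translate([569, 768, 0]) cylinder(h = 33, r = 355);


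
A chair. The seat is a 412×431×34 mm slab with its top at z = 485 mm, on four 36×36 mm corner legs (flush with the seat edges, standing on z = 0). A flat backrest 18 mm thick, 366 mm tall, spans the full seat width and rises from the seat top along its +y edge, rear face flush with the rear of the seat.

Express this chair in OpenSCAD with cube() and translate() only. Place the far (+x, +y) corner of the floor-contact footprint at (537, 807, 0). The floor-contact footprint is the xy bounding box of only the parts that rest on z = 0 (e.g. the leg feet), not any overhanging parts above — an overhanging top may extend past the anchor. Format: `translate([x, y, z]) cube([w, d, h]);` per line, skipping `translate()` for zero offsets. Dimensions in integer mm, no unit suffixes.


translate([125, 376, 451]) cube([412, 431, 34]);
translate([125, 376, 0]) cube([36, 36, 451]);
translate([501, 376, 0]) cube([36, 36, 451]);
translate([125, 771, 0]) cube([36, 36, 451]);
translate([501, 771, 0]) cube([36, 36, 451]);
translate([125, 789, 485]) cube([412, 18, 366]);


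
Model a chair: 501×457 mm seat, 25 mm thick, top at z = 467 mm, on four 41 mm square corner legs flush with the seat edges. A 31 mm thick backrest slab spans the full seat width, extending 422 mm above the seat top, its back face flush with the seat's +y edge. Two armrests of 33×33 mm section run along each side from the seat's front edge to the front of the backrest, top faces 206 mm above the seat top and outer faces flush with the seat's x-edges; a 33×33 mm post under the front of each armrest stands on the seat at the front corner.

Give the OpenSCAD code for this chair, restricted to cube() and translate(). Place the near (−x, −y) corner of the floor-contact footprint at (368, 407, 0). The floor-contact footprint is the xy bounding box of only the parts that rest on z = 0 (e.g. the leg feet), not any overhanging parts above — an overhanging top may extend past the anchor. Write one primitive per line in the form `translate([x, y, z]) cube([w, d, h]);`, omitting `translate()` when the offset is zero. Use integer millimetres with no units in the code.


translate([368, 407, 442]) cube([501, 457, 25]);
translate([368, 407, 0]) cube([41, 41, 442]);
translate([828, 407, 0]) cube([41, 41, 442]);
translate([368, 823, 0]) cube([41, 41, 442]);
translate([828, 823, 0]) cube([41, 41, 442]);
translate([368, 833, 467]) cube([501, 31, 422]);
translate([368, 407, 640]) cube([33, 426, 33]);
translate([836, 407, 640]) cube([33, 426, 33]);
translate([368, 407, 467]) cube([33, 33, 173]);
translate([836, 407, 467]) cube([33, 33, 173]);


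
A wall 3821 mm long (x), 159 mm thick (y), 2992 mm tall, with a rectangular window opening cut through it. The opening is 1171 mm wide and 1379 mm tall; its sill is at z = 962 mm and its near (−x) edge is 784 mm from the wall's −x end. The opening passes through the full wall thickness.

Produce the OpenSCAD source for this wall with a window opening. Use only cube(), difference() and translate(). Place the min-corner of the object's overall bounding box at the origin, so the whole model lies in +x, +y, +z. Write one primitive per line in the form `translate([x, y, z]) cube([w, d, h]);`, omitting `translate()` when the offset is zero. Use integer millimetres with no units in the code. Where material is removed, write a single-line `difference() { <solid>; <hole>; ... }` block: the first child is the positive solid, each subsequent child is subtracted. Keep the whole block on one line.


difference() { cube([3821, 159, 2992]); translate([784, 0, 962]) cube([1171, 159, 1379]); }


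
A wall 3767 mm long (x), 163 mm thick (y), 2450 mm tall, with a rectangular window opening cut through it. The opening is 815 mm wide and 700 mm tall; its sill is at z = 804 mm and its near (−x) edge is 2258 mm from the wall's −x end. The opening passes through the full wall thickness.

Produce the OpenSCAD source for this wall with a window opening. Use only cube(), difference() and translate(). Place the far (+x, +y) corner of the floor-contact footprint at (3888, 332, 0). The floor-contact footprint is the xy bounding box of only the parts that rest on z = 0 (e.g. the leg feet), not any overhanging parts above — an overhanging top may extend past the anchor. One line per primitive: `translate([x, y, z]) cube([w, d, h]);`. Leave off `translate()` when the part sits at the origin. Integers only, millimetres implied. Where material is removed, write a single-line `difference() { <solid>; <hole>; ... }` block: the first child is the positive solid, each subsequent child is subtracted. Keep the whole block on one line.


difference() { translate([121, 169, 0]) cube([3767, 163, 2450]); translate([2379, 169, 804]) cube([815, 163, 700]); }


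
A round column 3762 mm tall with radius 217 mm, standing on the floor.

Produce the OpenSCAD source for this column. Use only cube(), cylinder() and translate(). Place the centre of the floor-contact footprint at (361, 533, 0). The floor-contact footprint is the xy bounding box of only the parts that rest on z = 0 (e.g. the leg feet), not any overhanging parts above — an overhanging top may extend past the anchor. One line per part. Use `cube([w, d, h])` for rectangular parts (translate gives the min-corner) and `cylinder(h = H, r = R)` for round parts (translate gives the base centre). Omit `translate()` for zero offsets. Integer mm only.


translate([361, 533, 0]) cylinder(h = 3762, r = 217);


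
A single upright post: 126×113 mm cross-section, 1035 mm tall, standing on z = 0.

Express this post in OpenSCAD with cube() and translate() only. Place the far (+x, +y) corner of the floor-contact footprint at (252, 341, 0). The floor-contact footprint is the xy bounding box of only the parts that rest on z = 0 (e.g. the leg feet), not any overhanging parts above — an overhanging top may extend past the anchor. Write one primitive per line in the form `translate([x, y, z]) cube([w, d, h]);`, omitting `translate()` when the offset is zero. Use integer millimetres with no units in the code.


translate([126, 228, 0]) cube([126, 113, 1035]);


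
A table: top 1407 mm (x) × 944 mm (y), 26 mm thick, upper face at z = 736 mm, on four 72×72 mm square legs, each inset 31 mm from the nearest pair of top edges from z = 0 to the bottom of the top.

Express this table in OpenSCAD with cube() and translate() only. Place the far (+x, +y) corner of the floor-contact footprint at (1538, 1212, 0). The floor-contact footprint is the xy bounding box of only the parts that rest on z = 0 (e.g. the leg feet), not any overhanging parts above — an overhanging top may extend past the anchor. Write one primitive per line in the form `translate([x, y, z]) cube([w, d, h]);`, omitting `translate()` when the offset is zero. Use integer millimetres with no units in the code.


translate([162, 299, 710]) cube([1407, 944, 26]);
translate([193, 330, 0]) cube([72, 72, 710]);
translate([1466, 330, 0]) cube([72, 72, 710]);
translate([193, 1140, 0]) cube([72, 72, 710]);
translate([1466, 1140, 0]) cube([72, 72, 710]);


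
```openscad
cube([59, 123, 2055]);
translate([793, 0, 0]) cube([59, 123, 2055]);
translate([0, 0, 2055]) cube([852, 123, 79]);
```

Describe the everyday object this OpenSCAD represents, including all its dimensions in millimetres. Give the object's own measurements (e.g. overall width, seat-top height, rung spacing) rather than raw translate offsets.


A door frame. The clear opening is 734 mm wide and 2055 mm high. Two 59 mm wide jambs, 123 mm deep, stand either side of the opening from the floor to the top of the opening. A 79 mm thick head sits across the top of both jambs, spanning the full outside width of the frame.


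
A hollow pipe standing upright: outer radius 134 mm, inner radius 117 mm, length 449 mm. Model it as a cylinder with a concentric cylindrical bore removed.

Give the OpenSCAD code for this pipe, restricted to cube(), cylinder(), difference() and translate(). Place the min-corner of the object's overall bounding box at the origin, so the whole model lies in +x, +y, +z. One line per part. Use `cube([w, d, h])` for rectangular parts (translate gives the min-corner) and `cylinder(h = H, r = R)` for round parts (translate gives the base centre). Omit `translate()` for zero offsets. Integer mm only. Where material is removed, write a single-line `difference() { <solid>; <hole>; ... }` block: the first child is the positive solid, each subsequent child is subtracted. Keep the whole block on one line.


difference() { translate([134, 134, 0]) cylinder(h = 449, r = 134); translate([134, 134, 0]) cylinder(h = 449, r = 117); }


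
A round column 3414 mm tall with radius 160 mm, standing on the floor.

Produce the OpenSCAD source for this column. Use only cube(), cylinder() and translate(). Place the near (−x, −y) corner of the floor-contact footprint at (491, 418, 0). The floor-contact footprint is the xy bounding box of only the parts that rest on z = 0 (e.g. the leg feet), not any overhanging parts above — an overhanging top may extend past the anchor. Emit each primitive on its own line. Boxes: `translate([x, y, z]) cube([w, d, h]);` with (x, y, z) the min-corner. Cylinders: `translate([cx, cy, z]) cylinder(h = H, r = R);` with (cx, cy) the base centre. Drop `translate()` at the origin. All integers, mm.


translate([651, 578, 0]) cylinder(h = 3414, r = 160);


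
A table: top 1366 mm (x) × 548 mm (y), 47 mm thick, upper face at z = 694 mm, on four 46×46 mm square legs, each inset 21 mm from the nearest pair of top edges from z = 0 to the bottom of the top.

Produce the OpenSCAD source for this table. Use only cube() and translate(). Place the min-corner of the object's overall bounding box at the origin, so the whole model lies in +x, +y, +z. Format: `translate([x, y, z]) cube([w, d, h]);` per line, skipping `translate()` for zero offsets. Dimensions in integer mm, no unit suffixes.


translate([0, 0, 647]) cube([1366, 548, 47]);
translate([21, 21, 0]) cube([46, 46, 647]);
translate([1299, 21, 0]) cube([46, 46, 647]);
translate([21, 481, 0]) cube([46, 46, 647]);
translate([1299, 481, 0]) cube([46, 46, 647]);


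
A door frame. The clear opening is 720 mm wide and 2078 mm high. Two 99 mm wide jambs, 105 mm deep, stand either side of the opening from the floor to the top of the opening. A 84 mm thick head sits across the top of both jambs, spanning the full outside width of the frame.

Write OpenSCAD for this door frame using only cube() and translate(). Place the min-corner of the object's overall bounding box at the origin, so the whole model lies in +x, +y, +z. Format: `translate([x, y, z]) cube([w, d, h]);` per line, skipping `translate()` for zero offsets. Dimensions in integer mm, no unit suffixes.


cube([99, 105, 2078]);
translate([819, 0, 0]) cube([99, 105, 2078]);
translate([0, 0, 2078]) cube([918, 105, 84]);


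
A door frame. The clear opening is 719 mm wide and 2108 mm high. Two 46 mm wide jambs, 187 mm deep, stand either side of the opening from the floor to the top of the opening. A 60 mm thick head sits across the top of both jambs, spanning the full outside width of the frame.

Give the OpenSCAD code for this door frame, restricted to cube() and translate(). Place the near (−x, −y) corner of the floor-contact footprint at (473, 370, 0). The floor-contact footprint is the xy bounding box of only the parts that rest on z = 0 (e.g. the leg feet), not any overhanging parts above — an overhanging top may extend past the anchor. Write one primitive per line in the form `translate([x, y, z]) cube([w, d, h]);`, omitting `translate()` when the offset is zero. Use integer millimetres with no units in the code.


translate([473, 370, 0]) cube([46, 187, 2108]);
translate([1238, 370, 0]) cube([46, 187, 2108]);
translate([473, 370, 2108]) cube([811, 187, 60]);


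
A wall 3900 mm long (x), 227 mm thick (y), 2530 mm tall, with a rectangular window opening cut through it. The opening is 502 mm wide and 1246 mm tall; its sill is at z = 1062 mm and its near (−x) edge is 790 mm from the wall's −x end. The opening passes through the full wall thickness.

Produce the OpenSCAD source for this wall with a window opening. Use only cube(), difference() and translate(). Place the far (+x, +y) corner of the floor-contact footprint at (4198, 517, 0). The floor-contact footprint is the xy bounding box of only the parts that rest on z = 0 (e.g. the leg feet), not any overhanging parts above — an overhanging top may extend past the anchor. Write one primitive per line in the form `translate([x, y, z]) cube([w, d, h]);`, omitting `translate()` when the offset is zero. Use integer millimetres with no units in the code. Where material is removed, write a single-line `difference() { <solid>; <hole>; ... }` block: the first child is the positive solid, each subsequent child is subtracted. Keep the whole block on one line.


difference() { translate([298, 290, 0]) cube([3900, 227, 2530]); translate([1088, 290, 1062]) cube([502, 227, 1246]); }


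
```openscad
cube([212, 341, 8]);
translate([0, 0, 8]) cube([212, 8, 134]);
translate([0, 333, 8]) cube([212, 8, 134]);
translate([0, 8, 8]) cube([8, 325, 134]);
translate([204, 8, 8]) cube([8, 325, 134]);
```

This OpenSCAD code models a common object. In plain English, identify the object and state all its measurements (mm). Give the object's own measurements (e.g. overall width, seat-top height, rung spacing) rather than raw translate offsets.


An open-topped rectangular box: outside dimensions 212×341×142 mm, with a uniform wall and base thickness of 8 mm. The base is a full 212×341 slab on the floor; four walls sit on top of the base. The front and back walls (the −y and +y sides) span the full width; the two side walls fit between them.
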